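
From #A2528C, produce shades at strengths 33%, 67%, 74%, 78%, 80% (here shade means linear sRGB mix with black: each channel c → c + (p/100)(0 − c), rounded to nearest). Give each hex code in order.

#6D375E, #351B2E, #2A1524, #24121F, #20101C

#A2528C is rgb(162, 82, 140).
33%: (162 − 53.46 = 108.54→109, 82 − 27.06 = 54.94→55, 140 − 46.2 = 93.8→94) → #6D375E
67%: (162 − 108.54 = 53.46→53, 82 − 54.94 = 27.06→27, 140 − 93.8 = 46.2→46) → #351B2E
74%: (162 − 119.88 = 42.12→42, 82 − 60.68 = 21.32→21, 140 − 103.6 = 36.4→36) → #2A1524
78%: (162 − 126.36 = 35.64→36, 82 − 63.96 = 18.04→18, 140 − 109.2 = 30.8→31) → #24121F
80%: (162 − 129.6 = 32.4→32, 82 − 65.6 = 16.4→16, 140 − 112 = 28→28) → #20101C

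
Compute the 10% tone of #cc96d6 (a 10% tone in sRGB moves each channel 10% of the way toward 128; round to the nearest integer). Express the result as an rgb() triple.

#cc96d6 is rgb(204, 150, 214).
Lerp each channel 10% toward 128:
  R: 204 + 0.1×(128−204) = 204 − 7.6 = 196.4 → 196
  G: 150 − 2.2 = 147.8 → 148
  B: 214 − 8.6 = 205.4 → 205

rgb(196, 148, 205)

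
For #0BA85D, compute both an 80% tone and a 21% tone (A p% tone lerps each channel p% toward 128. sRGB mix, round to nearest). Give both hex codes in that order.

#698879, #24A064

#0BA85D is rgb(11, 168, 93).
80% tone:
  R: 11 + 0.8×(128−11) = 11 + 93.6 = 104.6 → 105
  G: 168 − 32 = 136 → 136
  B: 93 + 0.8×(128−93) = 93 + 28 = 121 → 121
  → #698879
21% tone:
  R: 11 + 0.21×(128−11) = 11 + 24.57 = 35.57 → 36
  G: 168 + 0.21×(128−168) = 168 − 8.4 = 159.6 → 160
  B: 93 + 0.21×(128−93) = 93 + 7.35 = 100.35 → 100
  → #24A064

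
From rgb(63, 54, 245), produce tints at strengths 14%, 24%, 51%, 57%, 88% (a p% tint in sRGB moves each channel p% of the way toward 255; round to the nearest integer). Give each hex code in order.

#5a52f6, #6d66f7, #a19dfa, #aca9fb, #e8e7fe

14%: (63 + 26.88 = 89.88→90, 54 + 28.14 = 82.14→82, 245 + 1.4 = 246.4→246) → #5a52f6
24%: (63 + 46.08 = 109.08→109, 54 + 48.24 = 102.24→102, 245 + 2.4 = 247.4→247) → #6d66f7
51%: (63 + 97.92 = 160.92→161, 54 + 102.51 = 156.51→157, 245 + 5.1 = 250.1→250) → #a19dfa
57%: (63 + 109.44 = 172.44→172, 54 + 114.57 = 168.57→169, 245 + 5.7 = 250.7→251) → #aca9fb
88%: (63 + 168.96 = 231.96→232, 54 + 176.88 = 230.88→231, 245 + 8.8 = 253.8→254) → #e8e7fe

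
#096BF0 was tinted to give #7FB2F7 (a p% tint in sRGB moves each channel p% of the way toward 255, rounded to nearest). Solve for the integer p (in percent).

#096BF0 is rgb(9, 107, 240); #7FB2F7 is rgb(127, 178, 247).
On the R channel (widest range): 127 ≈ 9 + (p/100)(255 − 9), so p ≈ 100×(127 − 9)/(255 − 9) = 11800/246 = 47.97.
p = 48 reproduces all three channels after rounding.

48%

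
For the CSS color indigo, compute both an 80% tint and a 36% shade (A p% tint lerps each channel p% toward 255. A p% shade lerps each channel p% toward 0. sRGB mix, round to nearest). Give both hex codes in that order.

#dbcce6, #300053

CSS indigo is rgb(75, 0, 130).
80% tint:
  R: 75 + 144 = 219 → 219
  G: 0 + 0.8×(255−0) = 0 + 204 = 204 → 204
  B: 130 + 0.8×(255−130) = 130 + 100 = 230 → 230
  → #dbcce6
36% shade:
  R: 75 − 27 = 48 → 48
  G: 0 + 0.36×(0−0) = 0 + 0 = 0 → 0
  B: 130 − 46.8 = 83.2 → 83
  → #300053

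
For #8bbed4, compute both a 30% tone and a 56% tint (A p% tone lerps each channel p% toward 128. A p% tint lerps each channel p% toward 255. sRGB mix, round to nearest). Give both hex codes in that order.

#8bbed4 is rgb(139, 190, 212).
30% tone:
  R: 139 + 0.3×(128−139) = 139 − 3.3 = 135.7 → 136
  G: 190 + 0.3×(128−190) = 190 − 18.6 = 171.4 → 171
  B: 212 + 0.3×(128−212) = 212 − 25.2 = 186.8 → 187
  → #88abbb
56% tint:
  R: 139 + 64.96 = 203.96 → 204
  G: 190 + 0.56×(255−190) = 190 + 36.4 = 226.4 → 226
  B: 212 + 24.08 = 236.08 → 236
  → #cce2ec

#88abbb, #cce2ec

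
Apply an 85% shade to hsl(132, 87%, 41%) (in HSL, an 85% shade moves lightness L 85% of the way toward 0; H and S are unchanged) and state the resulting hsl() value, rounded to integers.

hsl(132, 87%, 6%)

L moves 85% from 41 toward 0: 41 − 34.85 = 6.15 → 6.
H and S are unchanged.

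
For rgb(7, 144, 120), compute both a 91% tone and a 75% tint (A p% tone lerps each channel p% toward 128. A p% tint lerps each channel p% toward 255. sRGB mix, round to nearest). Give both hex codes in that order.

#75817F, #C1E3DD

91% tone:
  R: 7 + 0.91×(128−7) = 7 + 110.11 = 117.11 → 117
  G: 144 + 0.91×(128−144) = 144 − 14.56 = 129.44 → 129
  B: 120 + 0.91×(128−120) = 120 + 7.28 = 127.28 → 127
  → #75817F
75% tint:
  R: 7 + 186 = 193 → 193
  G: 144 + 0.75×(255−144) = 144 + 83.25 = 227.25 → 227
  B: 120 + 101.25 = 221.25 → 221
  → #C1E3DD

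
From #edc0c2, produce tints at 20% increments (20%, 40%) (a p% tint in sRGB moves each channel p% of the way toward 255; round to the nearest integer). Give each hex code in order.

#edc0c2 is rgb(237, 192, 194).
20%: (237 + 3.6 = 240.6→241, 192 + 12.6 = 204.6→205, 194 + 12.2 = 206.2→206) → #f1cdce
40%: (237 + 7.2 = 244.2→244, 192 + 25.2 = 217.2→217, 194 + 24.4 = 218.4→218) → #f4d9da

#f1cdce, #f4d9da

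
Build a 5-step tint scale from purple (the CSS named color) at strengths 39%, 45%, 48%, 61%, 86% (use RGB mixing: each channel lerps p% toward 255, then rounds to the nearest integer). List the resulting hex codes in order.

CSS purple is rgb(128, 0, 128).
39%: (128 + 49.53 = 177.53→178, 0 + 99.45 = 99.45→99, 128 + 49.53 = 177.53→178) → #B263B2
45%: (128 + 57.15 = 185.15→185, 0 + 114.75 = 114.75→115, 128 + 57.15 = 185.15→185) → #B973B9
48%: (128 + 60.96 = 188.96→189, 0 + 122.4 = 122.4→122, 128 + 60.96 = 188.96→189) → #BD7ABD
61%: (128 + 77.47 = 205.47→205, 0 + 155.55 = 155.55→156, 128 + 77.47 = 205.47→205) → #CD9CCD
86%: (128 + 109.22 = 237.22→237, 0 + 219.3 = 219.3→219, 128 + 109.22 = 237.22→237) → #EDDBED

#B263B2, #B973B9, #BD7ABD, #CD9CCD, #EDDBED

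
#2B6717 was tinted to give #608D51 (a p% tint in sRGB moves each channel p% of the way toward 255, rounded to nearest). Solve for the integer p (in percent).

#2B6717 is rgb(43, 103, 23); #608D51 is rgb(96, 141, 81).
On the B channel (widest range): 81 ≈ 23 + (p/100)(255 − 23), so p ≈ 100×(81 − 23)/(255 − 23) = 5800/232 = 25.00.
p = 25 reproduces all three channels after rounding.

25%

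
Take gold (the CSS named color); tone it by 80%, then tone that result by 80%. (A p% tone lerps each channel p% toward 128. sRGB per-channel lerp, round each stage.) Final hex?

CSS gold is rgb(255, 215, 0).
An 80% tone moves each channel 80% toward 128:
  R: 255 + 0.8×(128−255) = 255 − 101.6 = 153.4 → 153
  G: 215 + 0.8×(128−215) = 215 − 69.6 = 145.4 → 145
  B: 0 + 0.8×(128−0) = 0 + 102.4 = 102.4 → 102
After the tone: rgb(153, 145, 102) = #999166.
An 80% tone moves each channel 80% toward 128:
  R: 153 + 0.8×(128−153) = 153 − 20 = 133 → 133
  G: 145 + 0.8×(128−145) = 145 − 13.6 = 131.4 → 131
  B: 102 + 20.8 = 122.8 → 123
rgb(133, 131, 123) = #85837b.

#85837b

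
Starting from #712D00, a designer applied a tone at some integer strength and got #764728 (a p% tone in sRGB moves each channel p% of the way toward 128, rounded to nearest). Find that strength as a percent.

31%

#712D00 is rgb(113, 45, 0); #764728 is rgb(118, 71, 40).
On the B channel (widest range): 40 ≈ 0 + (p/100)(128 − 0), so p ≈ 100×(40 − 0)/(128 − 0) = 4000/128 = 31.25.
p = 31 reproduces all three channels after rounding.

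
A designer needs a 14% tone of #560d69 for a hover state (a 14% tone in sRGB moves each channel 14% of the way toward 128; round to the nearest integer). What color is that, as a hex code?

#5c1d6c

#560d69 is rgb(86, 13, 105).
Lerp each channel 14% toward 128:
  R: 86 + 0.14×(128−86) = 86 + 5.88 = 91.88 → 92
  G: 13 + 0.14×(128−13) = 13 + 16.1 = 29.1 → 29
  B: 105 + 3.22 = 108.22 → 108
rgb(92, 29, 108) = #5c1d6c.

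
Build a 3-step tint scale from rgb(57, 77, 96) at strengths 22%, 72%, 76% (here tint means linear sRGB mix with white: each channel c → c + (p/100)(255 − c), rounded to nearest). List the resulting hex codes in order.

22%: (57 + 43.56 = 100.56→101, 77 + 39.16 = 116.16→116, 96 + 34.98 = 130.98→131) → #657483
72%: (57 + 142.56 = 199.56→200, 77 + 128.16 = 205.16→205, 96 + 114.48 = 210.48→210) → #C8CDD2
76%: (57 + 150.48 = 207.48→207, 77 + 135.28 = 212.28→212, 96 + 120.84 = 216.84→217) → #CFD4D9

#657483, #C8CDD2, #CFD4D9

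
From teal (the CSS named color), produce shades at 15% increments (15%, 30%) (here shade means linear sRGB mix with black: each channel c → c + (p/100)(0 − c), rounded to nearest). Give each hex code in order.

#006D6D, #005A5A

CSS teal is rgb(0, 128, 128).
15%: (0→0, 128 − 19.2 = 108.8→109, 128 − 19.2 = 108.8→109) → #006D6D
30%: (0→0, 128 − 38.4 = 89.6→90, 128 − 38.4 = 89.6→90) → #005A5A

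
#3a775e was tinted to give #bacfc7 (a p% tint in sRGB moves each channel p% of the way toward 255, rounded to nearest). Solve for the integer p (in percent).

65%

#3a775e is rgb(58, 119, 94); #bacfc7 is rgb(186, 207, 199).
On the R channel (widest range): 186 ≈ 58 + (p/100)(255 − 58), so p ≈ 100×(186 − 58)/(255 − 58) = 12800/197 = 64.97.
p = 65 reproduces all three channels after rounding.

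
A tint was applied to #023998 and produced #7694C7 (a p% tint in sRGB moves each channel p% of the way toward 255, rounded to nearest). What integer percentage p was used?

46%

#023998 is rgb(2, 57, 152); #7694C7 is rgb(118, 148, 199).
On the R channel (widest range): 118 ≈ 2 + (p/100)(255 − 2), so p ≈ 100×(118 − 2)/(255 − 2) = 11600/253 = 45.85.
p = 46 reproduces all three channels after rounding.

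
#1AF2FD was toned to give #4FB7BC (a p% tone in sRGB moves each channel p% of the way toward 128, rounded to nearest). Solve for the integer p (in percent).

52%

#1AF2FD is rgb(26, 242, 253); #4FB7BC is rgb(79, 183, 188).
On the B channel (widest range): 188 ≈ 253 + (p/100)(128 − 253), so p ≈ 100×(188 − 253)/(128 − 253) = -6500/-125 = 52.00.
p = 52 reproduces all three channels after rounding.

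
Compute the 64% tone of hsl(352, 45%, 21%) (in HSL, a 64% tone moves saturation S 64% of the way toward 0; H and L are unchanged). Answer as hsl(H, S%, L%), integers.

S moves 64% from 45 toward 0: 45 − 28.8 = 16.2 → 16.
H and L are unchanged.

hsl(352, 16%, 21%)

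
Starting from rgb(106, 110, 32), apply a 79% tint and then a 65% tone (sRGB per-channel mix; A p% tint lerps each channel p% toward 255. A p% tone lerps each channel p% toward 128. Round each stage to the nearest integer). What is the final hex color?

Per channel, c → c + 0.79(255 − c):
  R: 106 + 0.79×(255−106) = 106 + 117.71 = 223.71 → 224
  G: 110 + 0.79×(255−110) = 110 + 114.55 = 224.55 → 225
  B: 32 + 176.17 = 208.17 → 208
After the tint: rgb(224, 225, 208) = #E0E1D0.
A 65% tone moves each channel 65% toward 128:
  R: 224 + 0.65×(128−224) = 224 − 62.4 = 161.6 → 162
  G: 225 − 63.05 = 161.95 → 162
  B: 208 − 52 = 156 → 156
rgb(162, 162, 156) = #A2A29C.

#A2A29C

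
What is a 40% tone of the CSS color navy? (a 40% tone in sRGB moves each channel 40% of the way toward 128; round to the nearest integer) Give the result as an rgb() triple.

rgb(51, 51, 128)

CSS navy is rgb(0, 0, 128).
Per channel, c → c + 0.4(128 − c):
  R: 0 + 51.2 = 51.2 → 51
  G: 0 + 0.4×(128−0) = 0 + 51.2 = 51.2 → 51
  B: 128 + 0 = 128 → 128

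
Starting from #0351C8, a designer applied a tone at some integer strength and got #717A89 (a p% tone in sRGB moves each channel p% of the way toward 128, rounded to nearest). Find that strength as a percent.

88%

#0351C8 is rgb(3, 81, 200); #717A89 is rgb(113, 122, 137).
On the R channel (widest range): 113 ≈ 3 + (p/100)(128 − 3), so p ≈ 100×(113 − 3)/(128 − 3) = 11000/125 = 88.00.
p = 88 reproduces all three channels after rounding.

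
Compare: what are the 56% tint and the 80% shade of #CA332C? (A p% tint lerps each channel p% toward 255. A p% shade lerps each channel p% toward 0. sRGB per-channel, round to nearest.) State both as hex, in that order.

#CA332C is rgb(202, 51, 44).
56% tint:
  R: 202 + 0.56×(255−202) = 202 + 29.68 = 231.68 → 232
  G: 51 + 0.56×(255−51) = 51 + 114.24 = 165.24 → 165
  B: 44 + 118.16 = 162.16 → 162
  → #E8A5A2
80% shade:
  R: 202 + 0.8×(0−202) = 202 − 161.6 = 40.4 → 40
  G: 51 − 40.8 = 10.2 → 10
  B: 44 − 35.2 = 8.8 → 9
  → #280A09

#E8A5A2, #280A09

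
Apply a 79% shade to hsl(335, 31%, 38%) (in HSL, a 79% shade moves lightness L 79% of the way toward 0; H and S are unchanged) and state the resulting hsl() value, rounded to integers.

L moves 79% from 38 toward 0: 38 − 30.02 = 7.98 → 8.
H and S are unchanged.

hsl(335, 31%, 8%)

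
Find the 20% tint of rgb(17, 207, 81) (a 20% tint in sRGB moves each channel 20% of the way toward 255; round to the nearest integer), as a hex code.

#41D974

Per channel, c → c + 0.2(255 − c):
  R: 17 + 0.2×(255−17) = 17 + 47.6 = 64.6 → 65
  G: 207 + 9.6 = 216.6 → 217
  B: 81 + 34.8 = 115.8 → 116
rgb(65, 217, 116) = #41D974.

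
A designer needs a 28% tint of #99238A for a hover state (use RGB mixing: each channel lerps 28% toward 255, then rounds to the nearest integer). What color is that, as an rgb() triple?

#99238A is rgb(153, 35, 138).
Per channel, c → c + 0.28(255 − c):
  R: 153 + 0.28×(255−153) = 153 + 28.56 = 181.56 → 182
  G: 35 + 0.28×(255−35) = 35 + 61.6 = 96.6 → 97
  B: 138 + 32.76 = 170.76 → 171

rgb(182, 97, 171)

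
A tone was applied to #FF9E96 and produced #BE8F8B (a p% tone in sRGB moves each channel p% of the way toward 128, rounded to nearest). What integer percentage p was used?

#FF9E96 is rgb(255, 158, 150); #BE8F8B is rgb(190, 143, 139).
On the R channel (widest range): 190 ≈ 255 + (p/100)(128 − 255), so p ≈ 100×(190 − 255)/(128 − 255) = -6500/-127 = 51.18.
p = 51 reproduces all three channels after rounding.

51%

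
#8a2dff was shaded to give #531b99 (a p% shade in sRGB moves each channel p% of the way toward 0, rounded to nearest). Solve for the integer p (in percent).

40%

#8a2dff is rgb(138, 45, 255); #531b99 is rgb(83, 27, 153).
On the B channel (widest range): 153 ≈ 255 + (p/100)(0 − 255), so p ≈ 100×(153 − 255)/(0 − 255) = -10200/-255 = 40.00.
p = 40 reproduces all three channels after rounding.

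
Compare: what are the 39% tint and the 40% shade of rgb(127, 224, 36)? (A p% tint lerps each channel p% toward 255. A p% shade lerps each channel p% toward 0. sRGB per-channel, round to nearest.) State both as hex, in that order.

#b1ec79, #4c8616

39% tint:
  R: 127 + 0.39×(255−127) = 127 + 49.92 = 176.92 → 177
  G: 224 + 12.09 = 236.09 → 236
  B: 36 + 85.41 = 121.41 → 121
  → #b1ec79
40% shade:
  R: 127 − 50.8 = 76.2 → 76
  G: 224 + 0.4×(0−224) = 224 − 89.6 = 134.4 → 134
  B: 36 + 0.4×(0−36) = 36 − 14.4 = 21.6 → 22
  → #4c8616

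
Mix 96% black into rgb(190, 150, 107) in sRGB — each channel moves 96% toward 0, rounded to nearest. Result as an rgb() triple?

rgb(8, 6, 4)

Lerp each channel 96% toward 0:
  R: 190 + 0.96×(0−190) = 190 − 182.4 = 7.6 → 8
  G: 150 + 0.96×(0−150) = 150 − 144 = 6 → 6
  B: 107 + 0.96×(0−107) = 107 − 102.72 = 4.28 → 4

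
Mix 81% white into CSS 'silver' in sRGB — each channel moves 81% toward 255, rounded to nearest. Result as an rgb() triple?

rgb(243, 243, 243)

CSS silver is rgb(192, 192, 192).
An 81% tint moves each channel 81% toward 255:
  R: 192 + 51.03 = 243.03 → 243
  G: 192 + 51.03 = 243.03 → 243
  B: 192 + 51.03 = 243.03 → 243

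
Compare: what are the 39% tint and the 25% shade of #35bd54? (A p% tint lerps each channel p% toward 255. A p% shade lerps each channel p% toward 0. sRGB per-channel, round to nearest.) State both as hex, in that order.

#35bd54 is rgb(53, 189, 84).
39% tint:
  R: 53 + 0.39×(255−53) = 53 + 78.78 = 131.78 → 132
  G: 189 + 0.39×(255−189) = 189 + 25.74 = 214.74 → 215
  B: 84 + 0.39×(255−84) = 84 + 66.69 = 150.69 → 151
  → #84d797
25% shade:
  R: 53 + 0.25×(0−53) = 53 − 13.25 = 39.75 → 40
  G: 189 + 0.25×(0−189) = 189 − 47.25 = 141.75 → 142
  B: 84 + 0.25×(0−84) = 84 − 21 = 63 → 63
  → #288e3f

#84d797, #288e3f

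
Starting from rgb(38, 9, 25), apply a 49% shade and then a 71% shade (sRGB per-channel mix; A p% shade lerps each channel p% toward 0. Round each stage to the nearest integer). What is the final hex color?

A 49% shade moves each channel 49% toward 0:
  R: 38 + 0.49×(0−38) = 38 − 18.62 = 19.38 → 19
  G: 9 + 0.49×(0−9) = 9 − 4.41 = 4.59 → 5
  B: 25 + 0.49×(0−25) = 25 − 12.25 = 12.75 → 13
After the shade: rgb(19, 5, 13) = #13050D.
Lerp each channel 71% toward 0:
  R: 19 + 0.71×(0−19) = 19 − 13.49 = 5.51 → 6
  G: 5 + 0.71×(0−5) = 5 − 3.55 = 1.45 → 1
  B: 13 + 0.71×(0−13) = 13 − 9.23 = 3.77 → 4
rgb(6, 1, 4) = #060104.

#060104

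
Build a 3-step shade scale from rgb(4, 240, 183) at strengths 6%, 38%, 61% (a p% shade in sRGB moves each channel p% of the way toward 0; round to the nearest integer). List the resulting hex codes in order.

#04E2AC, #029571, #025E47

6%: (4→4, 240 − 14.4 = 225.6→226, 183 − 10.98 = 172.02→172) → #04E2AC
38%: (4 − 1.52 = 2.48→2, 240 − 91.2 = 148.8→149, 183 − 69.54 = 113.46→113) → #029571
61%: (4 − 2.44 = 1.56→2, 240 − 146.4 = 93.6→94, 183 − 111.63 = 71.37→71) → #025E47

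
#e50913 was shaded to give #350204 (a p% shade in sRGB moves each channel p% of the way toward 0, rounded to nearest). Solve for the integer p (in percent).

77%

#e50913 is rgb(229, 9, 19); #350204 is rgb(53, 2, 4).
On the R channel (widest range): 53 ≈ 229 + (p/100)(0 − 229), so p ≈ 100×(53 − 229)/(0 − 229) = -17600/-229 = 76.86.
p = 77 reproduces all three channels after rounding.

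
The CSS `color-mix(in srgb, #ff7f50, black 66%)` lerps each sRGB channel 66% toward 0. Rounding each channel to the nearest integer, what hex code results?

#ff7f50 is rgb(255, 127, 80).
Lerp each channel 66% toward 0:
  R: 255 + 0.66×(0−255) = 255 − 168.3 = 86.7 → 87
  G: 127 − 83.82 = 43.18 → 43
  B: 80 − 52.8 = 27.2 → 27
rgb(87, 43, 27) = #572b1b.

#572b1b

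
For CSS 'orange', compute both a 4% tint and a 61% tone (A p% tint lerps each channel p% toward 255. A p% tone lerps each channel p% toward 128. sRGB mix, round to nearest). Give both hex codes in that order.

CSS orange is rgb(255, 165, 0).
4% tint:
  R: 255 + 0 = 255 → 255
  G: 165 + 0.04×(255−165) = 165 + 3.6 = 168.6 → 169
  B: 0 + 0.04×(255−0) = 0 + 10.2 = 10.2 → 10
  → #FFA90A
61% tone:
  R: 255 + 0.61×(128−255) = 255 − 77.47 = 177.53 → 178
  G: 165 − 22.57 = 142.43 → 142
  B: 0 + 78.08 = 78.08 → 78
  → #B28E4E

#FFA90A, #B28E4E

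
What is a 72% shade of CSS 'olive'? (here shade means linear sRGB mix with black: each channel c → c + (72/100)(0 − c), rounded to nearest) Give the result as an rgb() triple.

CSS olive is rgb(128, 128, 0).
A 72% shade moves each channel 72% toward 0:
  R: 128 + 0.72×(0−128) = 128 − 92.16 = 35.84 → 36
  G: 128 − 92.16 = 35.84 → 36
  B: 0 + 0.72×(0−0) = 0 + 0 = 0 → 0

rgb(36, 36, 0)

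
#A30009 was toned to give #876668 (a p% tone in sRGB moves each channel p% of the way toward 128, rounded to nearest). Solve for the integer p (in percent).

#A30009 is rgb(163, 0, 9); #876668 is rgb(135, 102, 104).
On the G channel (widest range): 102 ≈ 0 + (p/100)(128 − 0), so p ≈ 100×(102 − 0)/(128 − 0) = 10200/128 = 79.69.
p = 80 reproduces all three channels after rounding.

80%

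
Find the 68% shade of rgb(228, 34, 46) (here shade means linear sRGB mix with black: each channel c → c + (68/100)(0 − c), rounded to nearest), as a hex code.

#490B0F

A 68% shade moves each channel 68% toward 0:
  R: 228 − 155.04 = 72.96 → 73
  G: 34 + 0.68×(0−34) = 34 − 23.12 = 10.88 → 11
  B: 46 − 31.28 = 14.72 → 15
rgb(73, 11, 15) = #490B0F.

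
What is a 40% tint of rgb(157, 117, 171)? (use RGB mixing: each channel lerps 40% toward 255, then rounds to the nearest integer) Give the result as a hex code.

A 40% tint moves each channel 40% toward 255:
  R: 157 + 39.2 = 196.2 → 196
  G: 117 + 55.2 = 172.2 → 172
  B: 171 + 0.4×(255−171) = 171 + 33.6 = 204.6 → 205
rgb(196, 172, 205) = #C4ACCD.

#C4ACCD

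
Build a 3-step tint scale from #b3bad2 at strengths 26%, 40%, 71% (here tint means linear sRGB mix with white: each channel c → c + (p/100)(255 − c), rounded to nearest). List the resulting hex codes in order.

#b3bad2 is rgb(179, 186, 210).
26%: (179 + 19.76 = 198.76→199, 186 + 17.94 = 203.94→204, 210 + 11.7 = 221.7→222) → #c7ccde
40%: (179 + 30.4 = 209.4→209, 186 + 27.6 = 213.6→214, 210 + 18 = 228→228) → #d1d6e4
71%: (179 + 53.96 = 232.96→233, 186 + 48.99 = 234.99→235, 210 + 31.95 = 241.95→242) → #e9ebf2

#c7ccde, #d1d6e4, #e9ebf2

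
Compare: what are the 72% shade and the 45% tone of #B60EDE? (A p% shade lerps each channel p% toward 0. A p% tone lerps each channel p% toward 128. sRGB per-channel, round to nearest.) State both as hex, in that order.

#B60EDE is rgb(182, 14, 222).
72% shade:
  R: 182 + 0.72×(0−182) = 182 − 131.04 = 50.96 → 51
  G: 14 − 10.08 = 3.92 → 4
  B: 222 + 0.72×(0−222) = 222 − 159.84 = 62.16 → 62
  → #33043E
45% tone:
  R: 182 + 0.45×(128−182) = 182 − 24.3 = 157.7 → 158
  G: 14 + 0.45×(128−14) = 14 + 51.3 = 65.3 → 65
  B: 222 + 0.45×(128−222) = 222 − 42.3 = 179.7 → 180
  → #9E41B4

#33043E, #9E41B4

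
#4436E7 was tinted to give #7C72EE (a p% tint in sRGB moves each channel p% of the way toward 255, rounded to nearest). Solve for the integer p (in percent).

#4436E7 is rgb(68, 54, 231); #7C72EE is rgb(124, 114, 238).
On the G channel (widest range): 114 ≈ 54 + (p/100)(255 − 54), so p ≈ 100×(114 − 54)/(255 − 54) = 6000/201 = 29.85.
p = 30 reproduces all three channels after rounding.

30%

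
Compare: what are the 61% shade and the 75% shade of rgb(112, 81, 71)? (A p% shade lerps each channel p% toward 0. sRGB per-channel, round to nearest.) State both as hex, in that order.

#2c201c, #1c1412

61% shade:
  R: 112 − 68.32 = 43.68 → 44
  G: 81 + 0.61×(0−81) = 81 − 49.41 = 31.59 → 32
  B: 71 + 0.61×(0−71) = 71 − 43.31 = 27.69 → 28
  → #2c201c
75% shade:
  R: 112 + 0.75×(0−112) = 112 − 84 = 28 → 28
  G: 81 + 0.75×(0−81) = 81 − 60.75 = 20.25 → 20
  B: 71 + 0.75×(0−71) = 71 − 53.25 = 17.75 → 18
  → #1c1412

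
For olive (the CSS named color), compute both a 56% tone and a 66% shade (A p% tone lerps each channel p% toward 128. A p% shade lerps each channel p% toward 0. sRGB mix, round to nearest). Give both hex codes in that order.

#808048, #2C2C00

CSS olive is rgb(128, 128, 0).
56% tone:
  R: 128 + 0.56×(128−128) = 128 + 0 = 128 → 128
  G: 128 + 0 = 128 → 128
  B: 0 + 0.56×(128−0) = 0 + 71.68 = 71.68 → 72
  → #808048
66% shade:
  R: 128 + 0.66×(0−128) = 128 − 84.48 = 43.52 → 44
  G: 128 − 84.48 = 43.52 → 44
  B: 0 + 0 = 0 → 0
  → #2C2C00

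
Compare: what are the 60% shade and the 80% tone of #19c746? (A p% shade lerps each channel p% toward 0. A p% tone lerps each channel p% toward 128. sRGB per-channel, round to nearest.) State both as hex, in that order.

#19c746 is rgb(25, 199, 70).
60% shade:
  R: 25 + 0.6×(0−25) = 25 − 15 = 10 → 10
  G: 199 + 0.6×(0−199) = 199 − 119.4 = 79.6 → 80
  B: 70 + 0.6×(0−70) = 70 − 42 = 28 → 28
  → #0a501c
80% tone:
  R: 25 + 82.4 = 107.4 → 107
  G: 199 − 56.8 = 142.2 → 142
  B: 70 + 0.8×(128−70) = 70 + 46.4 = 116.4 → 116
  → #6b8e74

#0a501c, #6b8e74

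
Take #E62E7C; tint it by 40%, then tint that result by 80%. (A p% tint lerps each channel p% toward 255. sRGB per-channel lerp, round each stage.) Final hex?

#FCE6EF

#E62E7C is rgb(230, 46, 124).
Lerp each channel 40% toward 255:
  R: 230 + 10 = 240 → 240
  G: 46 + 83.6 = 129.6 → 130
  B: 124 + 0.4×(255−124) = 124 + 52.4 = 176.4 → 176
After the tint: rgb(240, 130, 176) = #F082B0.
Per channel, c → c + 0.8(255 − c):
  R: 240 + 0.8×(255−240) = 240 + 12 = 252 → 252
  G: 130 + 0.8×(255−130) = 130 + 100 = 230 → 230
  B: 176 + 63.2 = 239.2 → 239
rgb(252, 230, 239) = #FCE6EF.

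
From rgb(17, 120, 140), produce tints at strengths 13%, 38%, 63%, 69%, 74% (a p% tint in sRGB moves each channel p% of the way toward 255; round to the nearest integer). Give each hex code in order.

#308a9b, #6babb8, #a7cdd4, #b5d5db, #c1dce1

13%: (17 + 30.94 = 47.94→48, 120 + 17.55 = 137.55→138, 140 + 14.95 = 154.95→155) → #308a9b
38%: (17 + 90.44 = 107.44→107, 120 + 51.3 = 171.3→171, 140 + 43.7 = 183.7→184) → #6babb8
63%: (17 + 149.94 = 166.94→167, 120 + 85.05 = 205.05→205, 140 + 72.45 = 212.45→212) → #a7cdd4
69%: (17 + 164.22 = 181.22→181, 120 + 93.15 = 213.15→213, 140 + 79.35 = 219.35→219) → #b5d5db
74%: (17 + 176.12 = 193.12→193, 120 + 99.9 = 219.9→220, 140 + 85.1 = 225.1→225) → #c1dce1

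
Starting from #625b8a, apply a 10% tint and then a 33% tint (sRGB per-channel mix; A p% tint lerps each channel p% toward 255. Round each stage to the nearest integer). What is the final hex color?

#625b8a is rgb(98, 91, 138).
Per channel, c → c + 0.1(255 − c):
  R: 98 + 0.1×(255−98) = 98 + 15.7 = 113.7 → 114
  G: 91 + 16.4 = 107.4 → 107
  B: 138 + 0.1×(255−138) = 138 + 11.7 = 149.7 → 150
After the tint: rgb(114, 107, 150) = #726b96.
Per channel, c → c + 0.33(255 − c):
  R: 114 + 0.33×(255−114) = 114 + 46.53 = 160.53 → 161
  G: 107 + 0.33×(255−107) = 107 + 48.84 = 155.84 → 156
  B: 150 + 0.33×(255−150) = 150 + 34.65 = 184.65 → 185
rgb(161, 156, 185) = #a19cb9.

#a19cb9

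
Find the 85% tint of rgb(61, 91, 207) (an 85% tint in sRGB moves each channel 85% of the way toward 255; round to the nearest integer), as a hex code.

#e2e6f8

An 85% tint moves each channel 85% toward 255:
  R: 61 + 164.9 = 225.9 → 226
  G: 91 + 139.4 = 230.4 → 230
  B: 207 + 40.8 = 247.8 → 248
rgb(226, 230, 248) = #e2e6f8.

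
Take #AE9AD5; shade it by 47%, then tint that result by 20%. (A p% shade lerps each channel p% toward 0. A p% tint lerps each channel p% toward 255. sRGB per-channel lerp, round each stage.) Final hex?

#AE9AD5 is rgb(174, 154, 213).
Per channel, c → c + 0.47(0 − c):
  R: 174 + 0.47×(0−174) = 174 − 81.78 = 92.22 → 92
  G: 154 − 72.38 = 81.62 → 82
  B: 213 − 100.11 = 112.89 → 113
After the shade: rgb(92, 82, 113) = #5C5271.
A 20% tint moves each channel 20% toward 255:
  R: 92 + 0.2×(255−92) = 92 + 32.6 = 124.6 → 125
  G: 82 + 0.2×(255−82) = 82 + 34.6 = 116.6 → 117
  B: 113 + 28.4 = 141.4 → 141
rgb(125, 117, 141) = #7D758D.

#7D758D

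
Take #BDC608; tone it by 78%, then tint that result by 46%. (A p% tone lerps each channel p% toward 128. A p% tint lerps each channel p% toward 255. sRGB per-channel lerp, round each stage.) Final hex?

#C1C3AC

#BDC608 is rgb(189, 198, 8).
A 78% tone moves each channel 78% toward 128:
  R: 189 + 0.78×(128−189) = 189 − 47.58 = 141.42 → 141
  G: 198 + 0.78×(128−198) = 198 − 54.6 = 143.4 → 143
  B: 8 + 0.78×(128−8) = 8 + 93.6 = 101.6 → 102
After the tone: rgb(141, 143, 102) = #8D8F66.
Per channel, c → c + 0.46(255 − c):
  R: 141 + 52.44 = 193.44 → 193
  G: 143 + 0.46×(255−143) = 143 + 51.52 = 194.52 → 195
  B: 102 + 0.46×(255−102) = 102 + 70.38 = 172.38 → 172
rgb(193, 195, 172) = #C1C3AC.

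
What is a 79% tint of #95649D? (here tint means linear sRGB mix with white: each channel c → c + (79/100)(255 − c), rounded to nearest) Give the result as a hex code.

#95649D is rgb(149, 100, 157).
Per channel, c → c + 0.79(255 − c):
  R: 149 + 0.79×(255−149) = 149 + 83.74 = 232.74 → 233
  G: 100 + 122.45 = 222.45 → 222
  B: 157 + 0.79×(255−157) = 157 + 77.42 = 234.42 → 234
rgb(233, 222, 234) = #E9DEEA.

#E9DEEA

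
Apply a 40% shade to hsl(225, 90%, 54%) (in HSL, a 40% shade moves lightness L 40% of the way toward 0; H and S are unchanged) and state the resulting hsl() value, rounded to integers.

hsl(225, 90%, 32%)

L moves 40% from 54 toward 0: 54 − 21.6 = 32.4 → 32.
H and S are unchanged.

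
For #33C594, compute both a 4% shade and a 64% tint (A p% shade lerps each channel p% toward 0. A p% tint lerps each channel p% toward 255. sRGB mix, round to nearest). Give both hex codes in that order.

#31BD8E, #B6EAD8

#33C594 is rgb(51, 197, 148).
4% shade:
  R: 51 − 2.04 = 48.96 → 49
  G: 197 + 0.04×(0−197) = 197 − 7.88 = 189.12 → 189
  B: 148 + 0.04×(0−148) = 148 − 5.92 = 142.08 → 142
  → #31BD8E
64% tint:
  R: 51 + 0.64×(255−51) = 51 + 130.56 = 181.56 → 182
  G: 197 + 0.64×(255−197) = 197 + 37.12 = 234.12 → 234
  B: 148 + 0.64×(255−148) = 148 + 68.48 = 216.48 → 216
  → #B6EAD8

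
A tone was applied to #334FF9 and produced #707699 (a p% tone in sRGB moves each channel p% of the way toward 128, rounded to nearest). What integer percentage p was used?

79%

#334FF9 is rgb(51, 79, 249); #707699 is rgb(112, 118, 153).
On the B channel (widest range): 153 ≈ 249 + (p/100)(128 − 249), so p ≈ 100×(153 − 249)/(128 − 249) = -9600/-121 = 79.34.
p = 79 reproduces all three channels after rounding.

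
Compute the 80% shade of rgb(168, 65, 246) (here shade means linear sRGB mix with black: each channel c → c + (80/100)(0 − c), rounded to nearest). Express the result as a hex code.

#220d31

An 80% shade moves each channel 80% toward 0:
  R: 168 + 0.8×(0−168) = 168 − 134.4 = 33.6 → 34
  G: 65 + 0.8×(0−65) = 65 − 52 = 13 → 13
  B: 246 − 196.8 = 49.2 → 49
rgb(34, 13, 49) = #220d31.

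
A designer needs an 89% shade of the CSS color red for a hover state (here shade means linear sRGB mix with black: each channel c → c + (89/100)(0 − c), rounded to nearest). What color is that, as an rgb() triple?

rgb(28, 0, 0)

CSS red is rgb(255, 0, 0).
Per channel, c → c + 0.89(0 − c):
  R: 255 − 226.95 = 28.05 → 28
  G: 0 + 0.89×(0−0) = 0 + 0 = 0 → 0
  B: 0 + 0 = 0 → 0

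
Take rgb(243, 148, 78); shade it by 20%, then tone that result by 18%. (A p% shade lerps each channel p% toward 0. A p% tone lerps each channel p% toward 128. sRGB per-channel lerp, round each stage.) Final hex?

#B6784A

Per channel, c → c + 0.2(0 − c):
  R: 243 + 0.2×(0−243) = 243 − 48.6 = 194.4 → 194
  G: 148 + 0.2×(0−148) = 148 − 29.6 = 118.4 → 118
  B: 78 − 15.6 = 62.4 → 62
After the shade: rgb(194, 118, 62) = #C2763E.
Per channel, c → c + 0.18(128 − c):
  R: 194 − 11.88 = 182.12 → 182
  G: 118 + 0.18×(128−118) = 118 + 1.8 = 119.8 → 120
  B: 62 + 0.18×(128−62) = 62 + 11.88 = 73.88 → 74
rgb(182, 120, 74) = #B6784A.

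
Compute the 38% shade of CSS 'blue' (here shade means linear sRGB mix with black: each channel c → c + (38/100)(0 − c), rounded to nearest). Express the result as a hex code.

#00009E

CSS blue is rgb(0, 0, 255).
Per channel, c → c + 0.38(0 − c):
  R: 0 + 0.38×(0−0) = 0 + 0 = 0 → 0
  G: 0 + 0.38×(0−0) = 0 + 0 = 0 → 0
  B: 255 + 0.38×(0−255) = 255 − 96.9 = 158.1 → 158
rgb(0, 0, 158) = #00009E.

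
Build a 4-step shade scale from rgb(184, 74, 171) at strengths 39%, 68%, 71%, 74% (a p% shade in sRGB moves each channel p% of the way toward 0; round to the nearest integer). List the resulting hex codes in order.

39%: (184 − 71.76 = 112.24→112, 74 − 28.86 = 45.14→45, 171 − 66.69 = 104.31→104) → #702d68
68%: (184 − 125.12 = 58.88→59, 74 − 50.32 = 23.68→24, 171 − 116.28 = 54.72→55) → #3b1837
71%: (184 − 130.64 = 53.36→53, 74 − 52.54 = 21.46→21, 171 − 121.41 = 49.59→50) → #351532
74%: (184 − 136.16 = 47.84→48, 74 − 54.76 = 19.24→19, 171 − 126.54 = 44.46→44) → #30132c

#702d68, #3b1837, #351532, #30132c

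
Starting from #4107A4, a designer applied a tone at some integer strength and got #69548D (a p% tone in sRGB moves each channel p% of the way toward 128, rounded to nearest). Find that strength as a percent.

64%

#4107A4 is rgb(65, 7, 164); #69548D is rgb(105, 84, 141).
On the G channel (widest range): 84 ≈ 7 + (p/100)(128 − 7), so p ≈ 100×(84 − 7)/(128 − 7) = 7700/121 = 63.64.
p = 64 reproduces all three channels after rounding.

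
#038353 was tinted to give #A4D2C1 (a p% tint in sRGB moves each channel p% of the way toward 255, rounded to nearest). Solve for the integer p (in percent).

64%

#038353 is rgb(3, 131, 83); #A4D2C1 is rgb(164, 210, 193).
On the R channel (widest range): 164 ≈ 3 + (p/100)(255 − 3), so p ≈ 100×(164 − 3)/(255 − 3) = 16100/252 = 63.89.
p = 64 reproduces all three channels after rounding.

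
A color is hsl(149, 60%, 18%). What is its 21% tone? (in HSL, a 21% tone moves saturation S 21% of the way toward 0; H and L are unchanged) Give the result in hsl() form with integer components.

S moves 21% from 60 toward 0: 60 − 12.6 = 47.4 → 47.
H and L are unchanged.

hsl(149, 47%, 18%)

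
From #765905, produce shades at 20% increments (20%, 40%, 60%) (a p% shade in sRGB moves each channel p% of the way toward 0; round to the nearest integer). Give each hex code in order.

#5E4704, #473503, #2F2402

#765905 is rgb(118, 89, 5).
20%: (118 − 23.6 = 94.4→94, 89 − 17.8 = 71.2→71, 5 − 1 = 4→4) → #5E4704
40%: (118 − 47.2 = 70.8→71, 89 − 35.6 = 53.4→53, 5 − 2 = 3→3) → #473503
60%: (118 − 70.8 = 47.2→47, 89 − 53.4 = 35.6→36, 5 − 3 = 2→2) → #2F2402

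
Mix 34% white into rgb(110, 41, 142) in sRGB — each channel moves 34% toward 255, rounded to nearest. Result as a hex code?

Per channel, c → c + 0.34(255 − c):
  R: 110 + 0.34×(255−110) = 110 + 49.3 = 159.3 → 159
  G: 41 + 72.76 = 113.76 → 114
  B: 142 + 0.34×(255−142) = 142 + 38.42 = 180.42 → 180
rgb(159, 114, 180) = #9f72b4.

#9f72b4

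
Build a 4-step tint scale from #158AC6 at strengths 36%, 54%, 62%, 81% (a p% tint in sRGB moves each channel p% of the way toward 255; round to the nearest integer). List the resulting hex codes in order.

#69B4DB, #93C9E5, #A6D3E9, #D3E9F4

#158AC6 is rgb(21, 138, 198).
36%: (21 + 84.24 = 105.24→105, 138 + 42.12 = 180.12→180, 198 + 20.52 = 218.52→219) → #69B4DB
54%: (21 + 126.36 = 147.36→147, 138 + 63.18 = 201.18→201, 198 + 30.78 = 228.78→229) → #93C9E5
62%: (21 + 145.08 = 166.08→166, 138 + 72.54 = 210.54→211, 198 + 35.34 = 233.34→233) → #A6D3E9
81%: (21 + 189.54 = 210.54→211, 138 + 94.77 = 232.77→233, 198 + 46.17 = 244.17→244) → #D3E9F4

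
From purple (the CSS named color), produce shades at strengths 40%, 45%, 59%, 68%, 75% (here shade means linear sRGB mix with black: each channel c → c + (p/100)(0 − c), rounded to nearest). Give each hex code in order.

#4d004d, #460046, #340034, #290029, #200020

CSS purple is rgb(128, 0, 128).
40%: (128 − 51.2 = 76.8→77, 0→0, 128 − 51.2 = 76.8→77) → #4d004d
45%: (128 − 57.6 = 70.4→70, 0→0, 128 − 57.6 = 70.4→70) → #460046
59%: (128 − 75.52 = 52.48→52, 0→0, 128 − 75.52 = 52.48→52) → #340034
68%: (128 − 87.04 = 40.96→41, 0→0, 128 − 87.04 = 40.96→41) → #290029
75%: (128 − 96 = 32→32, 0→0, 128 − 96 = 32→32) → #200020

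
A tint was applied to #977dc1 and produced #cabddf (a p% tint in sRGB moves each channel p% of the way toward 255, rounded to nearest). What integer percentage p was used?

#977dc1 is rgb(151, 125, 193); #cabddf is rgb(202, 189, 223).
On the G channel (widest range): 189 ≈ 125 + (p/100)(255 − 125), so p ≈ 100×(189 − 125)/(255 − 125) = 6400/130 = 49.23.
p = 49 reproduces all three channels after rounding.

49%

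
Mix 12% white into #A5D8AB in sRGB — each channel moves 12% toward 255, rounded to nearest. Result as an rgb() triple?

#A5D8AB is rgb(165, 216, 171).
A 12% tint moves each channel 12% toward 255:
  R: 165 + 0.12×(255−165) = 165 + 10.8 = 175.8 → 176
  G: 216 + 0.12×(255−216) = 216 + 4.68 = 220.68 → 221
  B: 171 + 10.08 = 181.08 → 181

rgb(176, 221, 181)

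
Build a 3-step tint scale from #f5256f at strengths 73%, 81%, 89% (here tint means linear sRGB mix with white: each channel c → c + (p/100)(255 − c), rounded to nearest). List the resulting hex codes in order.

#fcc4d8, #fdd6e4, #fee7ef

#f5256f is rgb(245, 37, 111).
73%: (245 + 7.3 = 252.3→252, 37 + 159.14 = 196.14→196, 111 + 105.12 = 216.12→216) → #fcc4d8
81%: (245 + 8.1 = 253.1→253, 37 + 176.58 = 213.58→214, 111 + 116.64 = 227.64→228) → #fdd6e4
89%: (245 + 8.9 = 253.9→254, 37 + 194.02 = 231.02→231, 111 + 128.16 = 239.16→239) → #fee7ef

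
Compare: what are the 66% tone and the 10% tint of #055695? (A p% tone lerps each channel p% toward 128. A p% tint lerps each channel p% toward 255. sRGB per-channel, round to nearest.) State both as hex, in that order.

#055695 is rgb(5, 86, 149).
66% tone:
  R: 5 + 0.66×(128−5) = 5 + 81.18 = 86.18 → 86
  G: 86 + 0.66×(128−86) = 86 + 27.72 = 113.72 → 114
  B: 149 + 0.66×(128−149) = 149 − 13.86 = 135.14 → 135
  → #567287
10% tint:
  R: 5 + 25 = 30 → 30
  G: 86 + 16.9 = 102.9 → 103
  B: 149 + 10.6 = 159.6 → 160
  → #1E67A0

#567287, #1E67A0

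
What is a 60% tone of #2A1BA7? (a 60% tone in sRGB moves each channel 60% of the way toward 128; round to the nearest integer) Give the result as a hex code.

#5E5890

#2A1BA7 is rgb(42, 27, 167).
A 60% tone moves each channel 60% toward 128:
  R: 42 + 51.6 = 93.6 → 94
  G: 27 + 0.6×(128−27) = 27 + 60.6 = 87.6 → 88
  B: 167 − 23.4 = 143.6 → 144
rgb(94, 88, 144) = #5E5890.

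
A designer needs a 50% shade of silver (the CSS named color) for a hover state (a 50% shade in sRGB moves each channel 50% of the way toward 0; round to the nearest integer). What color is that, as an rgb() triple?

CSS silver is rgb(192, 192, 192).
Per channel, c → c + 0.5(0 − c):
  R: 192 − 96 = 96 → 96
  G: 192 − 96 = 96 → 96
  B: 192 + 0.5×(0−192) = 192 − 96 = 96 → 96

rgb(96, 96, 96)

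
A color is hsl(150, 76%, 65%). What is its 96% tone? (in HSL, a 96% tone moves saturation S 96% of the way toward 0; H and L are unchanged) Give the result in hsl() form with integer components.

S moves 96% from 76 toward 0: 76 − 72.96 = 3.04 → 3.
H and L are unchanged.

hsl(150, 3%, 65%)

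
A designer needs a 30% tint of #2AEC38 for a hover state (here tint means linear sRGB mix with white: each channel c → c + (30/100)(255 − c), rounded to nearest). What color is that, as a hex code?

#6AF274

#2AEC38 is rgb(42, 236, 56).
A 30% tint moves each channel 30% toward 255:
  R: 42 + 0.3×(255−42) = 42 + 63.9 = 105.9 → 106
  G: 236 + 5.7 = 241.7 → 242
  B: 56 + 59.7 = 115.7 → 116
rgb(106, 242, 116) = #6AF274.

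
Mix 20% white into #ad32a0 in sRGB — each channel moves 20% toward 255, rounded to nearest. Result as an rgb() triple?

#ad32a0 is rgb(173, 50, 160).
A 20% tint moves each channel 20% toward 255:
  R: 173 + 16.4 = 189.4 → 189
  G: 50 + 0.2×(255−50) = 50 + 41 = 91 → 91
  B: 160 + 0.2×(255−160) = 160 + 19 = 179 → 179

rgb(189, 91, 179)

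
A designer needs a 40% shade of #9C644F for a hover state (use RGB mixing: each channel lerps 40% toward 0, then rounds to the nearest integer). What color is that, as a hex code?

#9C644F is rgb(156, 100, 79).
Lerp each channel 40% toward 0:
  R: 156 + 0.4×(0−156) = 156 − 62.4 = 93.6 → 94
  G: 100 − 40 = 60 → 60
  B: 79 + 0.4×(0−79) = 79 − 31.6 = 47.4 → 47
rgb(94, 60, 47) = #5E3C2F.

#5E3C2F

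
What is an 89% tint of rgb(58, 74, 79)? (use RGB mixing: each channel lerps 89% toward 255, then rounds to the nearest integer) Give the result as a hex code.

An 89% tint moves each channel 89% toward 255:
  R: 58 + 0.89×(255−58) = 58 + 175.33 = 233.33 → 233
  G: 74 + 0.89×(255−74) = 74 + 161.09 = 235.09 → 235
  B: 79 + 156.64 = 235.64 → 236
rgb(233, 235, 236) = #E9EBEC.

#E9EBEC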